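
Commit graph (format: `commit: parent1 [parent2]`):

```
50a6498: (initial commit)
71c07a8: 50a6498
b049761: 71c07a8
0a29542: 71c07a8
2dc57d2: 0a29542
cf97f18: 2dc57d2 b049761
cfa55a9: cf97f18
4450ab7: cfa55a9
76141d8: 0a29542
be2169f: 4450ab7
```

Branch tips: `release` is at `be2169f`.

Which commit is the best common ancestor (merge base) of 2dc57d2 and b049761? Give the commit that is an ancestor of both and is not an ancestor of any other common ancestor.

71c07a8

Ancestors of 2dc57d2: {0a29542, 2dc57d2, 50a6498, 71c07a8}.
Ancestors of b049761: {50a6498, 71c07a8, b049761}.
Common ancestors: {50a6498, 71c07a8}.
Among these, 71c07a8 is not an ancestor of any other common ancestor — it is the merge base.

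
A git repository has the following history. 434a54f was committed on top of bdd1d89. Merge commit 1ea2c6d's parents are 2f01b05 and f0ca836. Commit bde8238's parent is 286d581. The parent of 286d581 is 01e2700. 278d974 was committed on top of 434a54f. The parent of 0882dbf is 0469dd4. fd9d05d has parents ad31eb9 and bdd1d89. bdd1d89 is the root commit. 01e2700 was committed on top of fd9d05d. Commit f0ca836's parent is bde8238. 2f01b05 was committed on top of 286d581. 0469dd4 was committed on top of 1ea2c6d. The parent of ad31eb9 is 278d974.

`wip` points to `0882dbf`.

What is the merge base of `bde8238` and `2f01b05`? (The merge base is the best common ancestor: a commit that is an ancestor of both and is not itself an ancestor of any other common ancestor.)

Ancestors of bde8238: {01e2700, 278d974, 286d581, 434a54f, ad31eb9, bdd1d89, bde8238, fd9d05d}.
Ancestors of 2f01b05: {01e2700, 278d974, 286d581, 2f01b05, 434a54f, ad31eb9, bdd1d89, fd9d05d}.
Common ancestors: {01e2700, 278d974, 286d581, 434a54f, ad31eb9, bdd1d89, fd9d05d}.
Among these, 286d581 is not an ancestor of any other common ancestor — it is the merge base.

286d581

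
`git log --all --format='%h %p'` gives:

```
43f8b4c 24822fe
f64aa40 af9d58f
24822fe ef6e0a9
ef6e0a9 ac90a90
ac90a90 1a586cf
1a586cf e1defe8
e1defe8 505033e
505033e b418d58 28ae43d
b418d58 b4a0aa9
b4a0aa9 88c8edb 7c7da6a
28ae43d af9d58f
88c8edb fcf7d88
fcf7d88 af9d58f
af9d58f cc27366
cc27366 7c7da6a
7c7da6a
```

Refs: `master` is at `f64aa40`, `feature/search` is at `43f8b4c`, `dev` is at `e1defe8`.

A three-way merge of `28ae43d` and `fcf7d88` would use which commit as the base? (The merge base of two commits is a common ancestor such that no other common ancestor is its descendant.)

Ancestors of 28ae43d: {28ae43d, 7c7da6a, af9d58f, cc27366}.
Ancestors of fcf7d88: {7c7da6a, af9d58f, cc27366, fcf7d88}.
Common ancestors: {7c7da6a, af9d58f, cc27366}.
Among these, af9d58f is not an ancestor of any other common ancestor — it is the merge base.

af9d58f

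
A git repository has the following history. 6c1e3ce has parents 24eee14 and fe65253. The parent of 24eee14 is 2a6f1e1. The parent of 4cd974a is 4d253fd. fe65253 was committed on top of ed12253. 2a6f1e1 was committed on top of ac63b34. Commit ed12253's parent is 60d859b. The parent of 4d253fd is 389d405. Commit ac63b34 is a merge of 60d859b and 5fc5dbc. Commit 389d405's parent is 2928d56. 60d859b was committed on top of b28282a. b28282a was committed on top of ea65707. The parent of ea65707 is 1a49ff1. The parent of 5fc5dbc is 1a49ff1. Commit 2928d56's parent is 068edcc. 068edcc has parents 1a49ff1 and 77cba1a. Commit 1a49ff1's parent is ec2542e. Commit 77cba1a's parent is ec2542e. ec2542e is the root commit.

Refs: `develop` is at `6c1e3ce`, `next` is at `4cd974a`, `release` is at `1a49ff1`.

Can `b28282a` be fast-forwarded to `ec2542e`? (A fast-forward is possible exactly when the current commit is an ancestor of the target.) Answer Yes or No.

A fast-forward from b28282a to ec2542e is possible iff b28282a is an ancestor of ec2542e.
Ancestors of ec2542e: {ec2542e}.
b28282a is not among them, so fast-forward is not possible.

No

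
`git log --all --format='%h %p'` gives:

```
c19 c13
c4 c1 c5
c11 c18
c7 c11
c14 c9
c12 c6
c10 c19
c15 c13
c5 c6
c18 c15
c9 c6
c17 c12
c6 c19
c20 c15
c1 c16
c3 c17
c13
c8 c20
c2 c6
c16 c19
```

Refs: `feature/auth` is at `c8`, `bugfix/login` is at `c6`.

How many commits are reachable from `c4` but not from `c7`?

6

Reachable from c4: {c1, c13, c16, c19, c4, c5, c6}.
Reachable from c7: {c11, c13, c15, c18, c7}.
In c4's history but not c7's: {c1, c16, c19, c4, c5, c6} — 6 commits.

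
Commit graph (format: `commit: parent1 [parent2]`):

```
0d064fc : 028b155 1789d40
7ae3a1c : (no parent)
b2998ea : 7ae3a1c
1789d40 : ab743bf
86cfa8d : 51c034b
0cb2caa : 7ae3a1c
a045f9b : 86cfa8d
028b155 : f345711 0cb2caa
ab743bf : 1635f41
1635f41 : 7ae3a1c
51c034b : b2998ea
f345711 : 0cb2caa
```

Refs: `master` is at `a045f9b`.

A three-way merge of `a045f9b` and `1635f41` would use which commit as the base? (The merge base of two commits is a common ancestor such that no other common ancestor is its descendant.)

Ancestors of a045f9b: {51c034b, 7ae3a1c, 86cfa8d, a045f9b, b2998ea}.
Ancestors of 1635f41: {1635f41, 7ae3a1c}.
Common ancestors: {7ae3a1c}.
The only common ancestor is 7ae3a1c, so it is the merge base.

7ae3a1c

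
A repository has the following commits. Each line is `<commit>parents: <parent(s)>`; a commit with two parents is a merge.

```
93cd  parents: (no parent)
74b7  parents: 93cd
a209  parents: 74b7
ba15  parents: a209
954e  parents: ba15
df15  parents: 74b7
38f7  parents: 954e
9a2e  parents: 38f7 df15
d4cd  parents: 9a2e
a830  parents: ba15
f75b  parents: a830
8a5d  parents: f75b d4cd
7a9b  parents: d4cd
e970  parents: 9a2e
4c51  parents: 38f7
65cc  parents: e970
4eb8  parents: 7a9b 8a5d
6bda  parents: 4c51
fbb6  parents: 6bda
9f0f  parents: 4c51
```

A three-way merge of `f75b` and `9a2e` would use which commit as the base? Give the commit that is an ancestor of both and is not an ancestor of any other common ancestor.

Ancestors of f75b: {74b7, 93cd, a209, a830, ba15, f75b}.
Ancestors of 9a2e: {38f7, 74b7, 93cd, 954e, 9a2e, a209, ba15, df15}.
Common ancestors: {74b7, 93cd, a209, ba15}.
Among these, ba15 is not an ancestor of any other common ancestor — it is the merge base.

ba15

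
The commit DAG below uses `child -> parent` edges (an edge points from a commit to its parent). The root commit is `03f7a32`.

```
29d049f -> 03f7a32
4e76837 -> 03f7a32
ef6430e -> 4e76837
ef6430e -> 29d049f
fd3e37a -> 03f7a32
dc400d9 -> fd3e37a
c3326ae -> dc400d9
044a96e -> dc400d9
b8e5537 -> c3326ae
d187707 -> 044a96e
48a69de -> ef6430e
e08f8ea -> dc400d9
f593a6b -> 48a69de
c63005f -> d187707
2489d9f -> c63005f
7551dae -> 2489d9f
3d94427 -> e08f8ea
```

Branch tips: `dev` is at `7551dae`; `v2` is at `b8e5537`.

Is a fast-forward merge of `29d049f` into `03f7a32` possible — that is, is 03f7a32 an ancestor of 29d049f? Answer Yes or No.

Yes

A fast-forward from 03f7a32 to 29d049f is possible iff 03f7a32 is an ancestor of 29d049f.
Ancestors of 29d049f: {03f7a32, 29d049f}.
03f7a32 is among them, so fast-forward is possible.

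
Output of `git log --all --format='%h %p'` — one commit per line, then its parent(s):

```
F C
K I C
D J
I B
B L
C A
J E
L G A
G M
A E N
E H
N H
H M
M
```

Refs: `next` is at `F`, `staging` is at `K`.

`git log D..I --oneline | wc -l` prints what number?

6

Reachable from I: {A, B, E, G, H, I, L, M, N}.
Reachable from D: {D, E, H, J, M}.
In I's history but not D's: {A, B, G, I, L, N} — 6 commits.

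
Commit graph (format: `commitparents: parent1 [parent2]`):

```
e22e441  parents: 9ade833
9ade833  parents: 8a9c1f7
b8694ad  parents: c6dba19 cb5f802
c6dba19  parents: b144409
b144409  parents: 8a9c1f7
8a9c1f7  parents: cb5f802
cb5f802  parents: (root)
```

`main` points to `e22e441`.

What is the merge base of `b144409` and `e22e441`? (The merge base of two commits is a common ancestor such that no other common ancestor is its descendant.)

Ancestors of b144409: {8a9c1f7, b144409, cb5f802}.
Ancestors of e22e441: {8a9c1f7, 9ade833, cb5f802, e22e441}.
Common ancestors: {8a9c1f7, cb5f802}.
Among these, 8a9c1f7 is not an ancestor of any other common ancestor — it is the merge base.

8a9c1f7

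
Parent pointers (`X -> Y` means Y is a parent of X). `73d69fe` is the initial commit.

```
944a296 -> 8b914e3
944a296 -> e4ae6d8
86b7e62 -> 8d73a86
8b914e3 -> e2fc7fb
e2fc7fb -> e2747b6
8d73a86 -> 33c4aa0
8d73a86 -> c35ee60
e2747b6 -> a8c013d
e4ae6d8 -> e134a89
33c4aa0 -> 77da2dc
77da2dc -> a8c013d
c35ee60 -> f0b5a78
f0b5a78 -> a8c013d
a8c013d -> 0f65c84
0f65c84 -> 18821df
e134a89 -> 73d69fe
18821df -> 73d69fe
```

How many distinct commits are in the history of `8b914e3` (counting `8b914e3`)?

7

Walking parent pointers from 8b914e3: reachable set = {0f65c84, 18821df, 73d69fe, 8b914e3, a8c013d, e2747b6, e2fc7fb}.
That is 7 commits.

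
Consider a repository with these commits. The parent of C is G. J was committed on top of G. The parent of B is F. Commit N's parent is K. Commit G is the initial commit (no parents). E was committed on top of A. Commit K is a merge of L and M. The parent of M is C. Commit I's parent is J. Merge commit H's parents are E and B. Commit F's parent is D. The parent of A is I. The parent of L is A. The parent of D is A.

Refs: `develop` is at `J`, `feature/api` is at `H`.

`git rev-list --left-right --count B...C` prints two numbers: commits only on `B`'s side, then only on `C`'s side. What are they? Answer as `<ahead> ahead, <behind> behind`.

6 ahead, 1 behind

Reachable from B: {A, B, D, F, G, I, J}.
Reachable from C: {C, G}.
Only in B's history (ahead): {A, B, D, F, I, J} — 6.
Only in C's history (behind): {C} — 1.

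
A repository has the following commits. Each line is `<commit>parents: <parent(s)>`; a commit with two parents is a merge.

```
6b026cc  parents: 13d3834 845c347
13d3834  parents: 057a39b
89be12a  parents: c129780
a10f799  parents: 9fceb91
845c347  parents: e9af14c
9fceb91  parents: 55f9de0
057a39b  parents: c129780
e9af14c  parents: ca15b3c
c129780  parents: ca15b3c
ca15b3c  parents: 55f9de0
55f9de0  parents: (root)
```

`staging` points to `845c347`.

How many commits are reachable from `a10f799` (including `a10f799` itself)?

Walking parent pointers from a10f799: reachable set = {55f9de0, 9fceb91, a10f799}.
That is 3 commits.

3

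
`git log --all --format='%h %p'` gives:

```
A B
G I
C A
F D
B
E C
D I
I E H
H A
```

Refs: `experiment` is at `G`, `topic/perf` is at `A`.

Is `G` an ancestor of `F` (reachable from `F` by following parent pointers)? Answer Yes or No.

Ancestors of F: {A, B, C, D, E, F, H, I}.
G is not in that set, so it is not an ancestor of F.

No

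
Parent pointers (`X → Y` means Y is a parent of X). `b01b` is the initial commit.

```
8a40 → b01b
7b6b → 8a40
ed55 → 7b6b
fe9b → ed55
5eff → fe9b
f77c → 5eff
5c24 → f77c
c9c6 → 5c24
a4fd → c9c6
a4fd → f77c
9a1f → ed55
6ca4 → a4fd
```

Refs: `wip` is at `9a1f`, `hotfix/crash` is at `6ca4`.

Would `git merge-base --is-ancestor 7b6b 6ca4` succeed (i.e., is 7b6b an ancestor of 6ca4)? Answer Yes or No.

Yes

Ancestors of 6ca4 (commits reachable by following parents): {5c24, 5eff, 6ca4, 7b6b, 8a40, a4fd, b01b, c9c6, ed55, f77c, fe9b}.
7b6b is in that set, so it is an ancestor of 6ca4.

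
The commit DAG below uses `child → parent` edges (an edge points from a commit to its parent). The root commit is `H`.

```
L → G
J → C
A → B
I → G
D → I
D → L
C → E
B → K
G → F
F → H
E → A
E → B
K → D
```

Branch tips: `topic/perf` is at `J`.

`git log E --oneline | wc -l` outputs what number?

10

Walking parent pointers from E: reachable set = {A, B, D, E, F, G, H, I, K, L}.
That is 10 commits.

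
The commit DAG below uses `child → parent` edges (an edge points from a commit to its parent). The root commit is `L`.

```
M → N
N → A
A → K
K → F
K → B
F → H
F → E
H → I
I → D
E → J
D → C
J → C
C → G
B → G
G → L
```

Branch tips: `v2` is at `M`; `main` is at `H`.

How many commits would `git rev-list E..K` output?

6

Reachable from K: {B, C, D, E, F, G, H, I, J, K, L}.
Reachable from E: {C, E, G, J, L}.
In K's history but not E's: {B, D, F, H, I, K} — 6 commits.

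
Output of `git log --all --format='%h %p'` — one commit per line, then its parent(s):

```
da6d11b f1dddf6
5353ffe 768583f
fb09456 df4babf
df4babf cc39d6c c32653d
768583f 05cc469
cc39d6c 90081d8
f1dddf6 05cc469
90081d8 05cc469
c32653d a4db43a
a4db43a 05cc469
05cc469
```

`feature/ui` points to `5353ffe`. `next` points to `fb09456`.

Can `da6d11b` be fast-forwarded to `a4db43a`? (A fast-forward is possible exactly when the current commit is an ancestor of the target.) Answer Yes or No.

A fast-forward from da6d11b to a4db43a is possible iff da6d11b is an ancestor of a4db43a.
Ancestors of a4db43a: {05cc469, a4db43a}.
da6d11b is not among them, so fast-forward is not possible.

No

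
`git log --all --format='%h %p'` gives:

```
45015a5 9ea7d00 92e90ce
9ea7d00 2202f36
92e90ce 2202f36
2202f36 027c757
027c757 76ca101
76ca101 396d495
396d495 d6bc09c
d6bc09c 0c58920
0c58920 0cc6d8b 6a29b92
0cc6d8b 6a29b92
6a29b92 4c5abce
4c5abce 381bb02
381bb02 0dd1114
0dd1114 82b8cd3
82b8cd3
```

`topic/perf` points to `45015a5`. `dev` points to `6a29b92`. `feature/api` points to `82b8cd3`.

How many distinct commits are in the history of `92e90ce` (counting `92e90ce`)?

13

Walking parent pointers from 92e90ce: reachable set = {027c757, 0c58920, 0cc6d8b, 0dd1114, 2202f36, 381bb02, 396d495, 4c5abce, 6a29b92, 76ca101, 82b8cd3, 92e90ce, d6bc09c}.
That is 13 commits.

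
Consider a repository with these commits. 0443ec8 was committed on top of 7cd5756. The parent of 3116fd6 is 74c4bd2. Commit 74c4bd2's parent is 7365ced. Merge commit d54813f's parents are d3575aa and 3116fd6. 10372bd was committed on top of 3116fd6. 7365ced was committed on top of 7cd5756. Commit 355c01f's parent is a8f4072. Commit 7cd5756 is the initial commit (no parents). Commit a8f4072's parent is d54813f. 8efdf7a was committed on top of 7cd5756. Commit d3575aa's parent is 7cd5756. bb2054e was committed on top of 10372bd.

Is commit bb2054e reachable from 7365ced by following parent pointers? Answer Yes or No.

Ancestors of 7365ced: {7365ced, 7cd5756}.
bb2054e is not in that set, so it is not an ancestor of 7365ced.

No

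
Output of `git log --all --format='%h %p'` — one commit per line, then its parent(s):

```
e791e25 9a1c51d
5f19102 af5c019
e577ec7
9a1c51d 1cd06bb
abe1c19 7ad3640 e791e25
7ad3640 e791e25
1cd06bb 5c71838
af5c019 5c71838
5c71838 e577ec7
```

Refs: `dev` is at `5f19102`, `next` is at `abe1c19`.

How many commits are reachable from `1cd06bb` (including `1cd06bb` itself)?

3

Walking parent pointers from 1cd06bb: reachable set = {1cd06bb, 5c71838, e577ec7}.
That is 3 commits.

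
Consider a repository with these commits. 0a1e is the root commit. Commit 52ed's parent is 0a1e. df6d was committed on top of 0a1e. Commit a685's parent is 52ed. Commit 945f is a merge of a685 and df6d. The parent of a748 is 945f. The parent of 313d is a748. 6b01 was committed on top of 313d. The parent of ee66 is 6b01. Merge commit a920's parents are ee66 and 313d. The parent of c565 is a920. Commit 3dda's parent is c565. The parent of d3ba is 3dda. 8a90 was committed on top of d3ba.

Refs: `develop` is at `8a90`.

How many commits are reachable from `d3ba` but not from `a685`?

Reachable from d3ba: {0a1e, 313d, 3dda, 52ed, 6b01, 945f, a685, a748, a920, c565, d3ba, df6d, ee66}.
Reachable from a685: {0a1e, 52ed, a685}.
In d3ba's history but not a685's: {313d, 3dda, 6b01, 945f, a748, a920, c565, d3ba, df6d, ee66} — 10 commits.

10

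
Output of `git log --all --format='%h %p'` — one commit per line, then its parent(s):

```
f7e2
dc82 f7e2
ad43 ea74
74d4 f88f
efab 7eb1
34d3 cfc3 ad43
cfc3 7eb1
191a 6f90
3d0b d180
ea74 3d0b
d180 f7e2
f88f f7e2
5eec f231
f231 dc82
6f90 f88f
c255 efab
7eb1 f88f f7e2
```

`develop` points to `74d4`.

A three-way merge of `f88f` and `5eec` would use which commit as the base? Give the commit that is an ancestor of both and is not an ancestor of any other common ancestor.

f7e2

Ancestors of f88f: {f7e2, f88f}.
Ancestors of 5eec: {5eec, dc82, f231, f7e2}.
Common ancestors: {f7e2}.
The only common ancestor is f7e2, so it is the merge base.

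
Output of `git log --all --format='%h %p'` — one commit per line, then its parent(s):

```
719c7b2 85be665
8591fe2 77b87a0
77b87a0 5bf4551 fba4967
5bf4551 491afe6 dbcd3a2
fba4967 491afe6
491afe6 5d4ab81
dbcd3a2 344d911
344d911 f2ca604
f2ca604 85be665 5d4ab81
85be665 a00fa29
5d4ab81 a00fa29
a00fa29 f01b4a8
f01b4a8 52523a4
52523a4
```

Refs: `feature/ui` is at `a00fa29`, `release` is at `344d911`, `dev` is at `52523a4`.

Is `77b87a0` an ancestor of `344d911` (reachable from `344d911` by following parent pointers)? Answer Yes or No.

No

Ancestors of 344d911: {344d911, 52523a4, 5d4ab81, 85be665, a00fa29, f01b4a8, f2ca604}.
77b87a0 is not in that set, so it is not an ancestor of 344d911.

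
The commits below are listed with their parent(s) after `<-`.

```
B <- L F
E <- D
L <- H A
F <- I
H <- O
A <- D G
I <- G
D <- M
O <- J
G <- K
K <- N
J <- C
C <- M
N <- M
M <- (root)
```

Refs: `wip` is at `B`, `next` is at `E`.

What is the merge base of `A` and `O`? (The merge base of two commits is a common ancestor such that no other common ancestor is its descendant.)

Ancestors of A: {A, D, G, K, M, N}.
Ancestors of O: {C, J, M, O}.
Common ancestors: {M}.
The only common ancestor is M, so it is the merge base.

M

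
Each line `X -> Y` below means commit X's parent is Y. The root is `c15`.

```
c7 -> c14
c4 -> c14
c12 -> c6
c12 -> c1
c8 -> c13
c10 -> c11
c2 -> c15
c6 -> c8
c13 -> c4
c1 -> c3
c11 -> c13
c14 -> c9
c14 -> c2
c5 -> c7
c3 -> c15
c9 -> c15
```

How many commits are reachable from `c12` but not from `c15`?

10

Reachable from c12: {c1, c12, c13, c14, c15, c2, c3, c4, c6, c8, c9}.
Reachable from c15: {c15}.
In c12's history but not c15's: {c1, c12, c13, c14, c2, c3, c4, c6, c8, c9} — 10 commits.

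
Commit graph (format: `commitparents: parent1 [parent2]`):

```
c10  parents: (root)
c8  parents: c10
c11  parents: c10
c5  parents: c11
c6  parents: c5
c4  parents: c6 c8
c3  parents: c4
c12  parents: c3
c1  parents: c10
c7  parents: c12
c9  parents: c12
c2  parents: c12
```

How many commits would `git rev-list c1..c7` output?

Reachable from c7: {c10, c11, c12, c3, c4, c5, c6, c7, c8}.
Reachable from c1: {c1, c10}.
In c7's history but not c1's: {c11, c12, c3, c4, c5, c6, c7, c8} — 8 commits.

8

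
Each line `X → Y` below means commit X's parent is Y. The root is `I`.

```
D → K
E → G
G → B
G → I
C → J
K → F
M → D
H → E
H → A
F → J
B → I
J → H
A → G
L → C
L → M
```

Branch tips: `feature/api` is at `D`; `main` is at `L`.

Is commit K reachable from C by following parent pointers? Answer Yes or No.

No

Ancestors of C: {A, B, C, E, G, H, I, J}.
K is not in that set, so it is not an ancestor of C.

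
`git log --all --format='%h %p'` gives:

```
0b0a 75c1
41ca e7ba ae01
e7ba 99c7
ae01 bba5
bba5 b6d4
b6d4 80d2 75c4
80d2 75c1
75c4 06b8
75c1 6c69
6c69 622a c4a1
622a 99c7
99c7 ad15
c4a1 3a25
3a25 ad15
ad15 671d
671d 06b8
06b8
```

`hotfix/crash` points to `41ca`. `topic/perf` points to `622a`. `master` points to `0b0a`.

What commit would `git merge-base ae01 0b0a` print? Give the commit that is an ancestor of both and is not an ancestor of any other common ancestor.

Ancestors of ae01: {06b8, 3a25, 622a, 671d, 6c69, 75c1, 75c4, 80d2, 99c7, ad15, ae01, b6d4, bba5, c4a1}.
Ancestors of 0b0a: {06b8, 0b0a, 3a25, 622a, 671d, 6c69, 75c1, 99c7, ad15, c4a1}.
Common ancestors: {06b8, 3a25, 622a, 671d, 6c69, 75c1, 99c7, ad15, c4a1}.
Among these, 75c1 is not an ancestor of any other common ancestor — it is the merge base.

75c1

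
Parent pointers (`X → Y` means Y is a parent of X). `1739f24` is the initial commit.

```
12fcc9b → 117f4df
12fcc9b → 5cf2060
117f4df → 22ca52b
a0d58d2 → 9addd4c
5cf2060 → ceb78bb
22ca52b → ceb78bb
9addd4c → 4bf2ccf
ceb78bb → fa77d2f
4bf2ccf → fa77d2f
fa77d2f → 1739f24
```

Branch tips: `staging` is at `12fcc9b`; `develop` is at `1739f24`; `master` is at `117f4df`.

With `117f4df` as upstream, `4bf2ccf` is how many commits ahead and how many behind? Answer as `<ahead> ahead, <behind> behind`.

Reachable from 4bf2ccf: {1739f24, 4bf2ccf, fa77d2f}.
Reachable from 117f4df: {117f4df, 1739f24, 22ca52b, ceb78bb, fa77d2f}.
Only in 4bf2ccf's history (ahead): {4bf2ccf} — 1.
Only in 117f4df's history (behind): {117f4df, 22ca52b, ceb78bb} — 3.

1 ahead, 3 behind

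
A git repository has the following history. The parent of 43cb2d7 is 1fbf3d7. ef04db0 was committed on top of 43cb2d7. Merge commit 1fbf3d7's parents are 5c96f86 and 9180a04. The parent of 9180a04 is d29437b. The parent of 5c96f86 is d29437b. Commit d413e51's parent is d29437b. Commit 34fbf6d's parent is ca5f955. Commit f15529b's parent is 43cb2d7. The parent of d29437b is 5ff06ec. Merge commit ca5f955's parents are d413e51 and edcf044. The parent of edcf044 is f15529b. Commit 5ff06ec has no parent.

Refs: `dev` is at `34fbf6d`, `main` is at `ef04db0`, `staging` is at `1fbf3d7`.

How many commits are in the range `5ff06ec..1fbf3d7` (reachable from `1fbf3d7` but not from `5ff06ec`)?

4

Reachable from 1fbf3d7: {1fbf3d7, 5c96f86, 5ff06ec, 9180a04, d29437b}.
Reachable from 5ff06ec: {5ff06ec}.
In 1fbf3d7's history but not 5ff06ec's: {1fbf3d7, 5c96f86, 9180a04, d29437b} — 4 commits.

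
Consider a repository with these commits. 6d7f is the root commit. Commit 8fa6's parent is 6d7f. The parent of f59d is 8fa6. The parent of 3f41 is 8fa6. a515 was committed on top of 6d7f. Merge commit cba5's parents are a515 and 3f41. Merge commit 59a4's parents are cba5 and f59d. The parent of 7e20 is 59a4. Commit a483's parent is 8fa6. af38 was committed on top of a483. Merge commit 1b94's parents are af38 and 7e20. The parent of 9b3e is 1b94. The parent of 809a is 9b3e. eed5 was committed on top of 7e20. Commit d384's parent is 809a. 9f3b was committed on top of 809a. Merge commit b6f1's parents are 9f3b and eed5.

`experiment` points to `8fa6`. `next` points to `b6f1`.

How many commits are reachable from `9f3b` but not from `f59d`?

Reachable from 9f3b: {1b94, 3f41, 59a4, 6d7f, 7e20, 809a, 8fa6, 9b3e, 9f3b, a483, a515, af38, cba5, f59d}.
Reachable from f59d: {6d7f, 8fa6, f59d}.
In 9f3b's history but not f59d's: {1b94, 3f41, 59a4, 7e20, 809a, 9b3e, 9f3b, a483, a515, af38, cba5} — 11 commits.

11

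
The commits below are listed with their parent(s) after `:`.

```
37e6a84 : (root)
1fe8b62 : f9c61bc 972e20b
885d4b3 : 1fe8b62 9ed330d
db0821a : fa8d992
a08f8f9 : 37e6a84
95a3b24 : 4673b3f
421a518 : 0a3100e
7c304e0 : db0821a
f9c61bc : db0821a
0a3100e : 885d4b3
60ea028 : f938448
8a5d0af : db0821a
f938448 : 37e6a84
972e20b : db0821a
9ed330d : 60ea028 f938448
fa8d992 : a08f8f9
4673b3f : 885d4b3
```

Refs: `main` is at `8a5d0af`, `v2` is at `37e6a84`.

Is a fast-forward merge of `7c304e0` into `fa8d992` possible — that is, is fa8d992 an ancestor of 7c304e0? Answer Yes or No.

A fast-forward from fa8d992 to 7c304e0 is possible iff fa8d992 is an ancestor of 7c304e0.
Ancestors of 7c304e0: {37e6a84, 7c304e0, a08f8f9, db0821a, fa8d992}.
fa8d992 is among them, so fast-forward is possible.

Yes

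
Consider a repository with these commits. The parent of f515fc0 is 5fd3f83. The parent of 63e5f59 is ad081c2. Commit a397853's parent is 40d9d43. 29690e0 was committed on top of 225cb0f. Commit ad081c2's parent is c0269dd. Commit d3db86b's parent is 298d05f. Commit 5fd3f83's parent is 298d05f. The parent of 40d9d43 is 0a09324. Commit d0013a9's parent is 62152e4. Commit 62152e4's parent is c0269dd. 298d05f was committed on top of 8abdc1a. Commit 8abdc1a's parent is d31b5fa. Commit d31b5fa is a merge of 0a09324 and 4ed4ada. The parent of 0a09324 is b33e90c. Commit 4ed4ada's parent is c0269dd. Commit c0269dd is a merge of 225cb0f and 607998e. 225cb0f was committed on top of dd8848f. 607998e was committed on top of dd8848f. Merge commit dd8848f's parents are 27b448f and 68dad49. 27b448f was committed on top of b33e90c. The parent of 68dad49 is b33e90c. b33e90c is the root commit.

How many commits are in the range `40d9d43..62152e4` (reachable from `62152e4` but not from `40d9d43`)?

Reachable from 62152e4: {225cb0f, 27b448f, 607998e, 62152e4, 68dad49, b33e90c, c0269dd, dd8848f}.
Reachable from 40d9d43: {0a09324, 40d9d43, b33e90c}.
In 62152e4's history but not 40d9d43's: {225cb0f, 27b448f, 607998e, 62152e4, 68dad49, c0269dd, dd8848f} — 7 commits.

7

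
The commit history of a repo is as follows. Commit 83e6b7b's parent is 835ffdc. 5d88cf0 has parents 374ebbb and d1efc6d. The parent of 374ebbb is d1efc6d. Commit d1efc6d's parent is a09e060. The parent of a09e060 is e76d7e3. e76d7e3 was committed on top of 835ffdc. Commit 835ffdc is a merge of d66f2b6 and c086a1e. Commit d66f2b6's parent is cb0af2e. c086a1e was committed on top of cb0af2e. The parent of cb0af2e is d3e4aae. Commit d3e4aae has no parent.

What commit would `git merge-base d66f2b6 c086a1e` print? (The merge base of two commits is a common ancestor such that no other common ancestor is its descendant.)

Ancestors of d66f2b6: {cb0af2e, d3e4aae, d66f2b6}.
Ancestors of c086a1e: {c086a1e, cb0af2e, d3e4aae}.
Common ancestors: {cb0af2e, d3e4aae}.
Among these, cb0af2e is not an ancestor of any other common ancestor — it is the merge base.

cb0af2e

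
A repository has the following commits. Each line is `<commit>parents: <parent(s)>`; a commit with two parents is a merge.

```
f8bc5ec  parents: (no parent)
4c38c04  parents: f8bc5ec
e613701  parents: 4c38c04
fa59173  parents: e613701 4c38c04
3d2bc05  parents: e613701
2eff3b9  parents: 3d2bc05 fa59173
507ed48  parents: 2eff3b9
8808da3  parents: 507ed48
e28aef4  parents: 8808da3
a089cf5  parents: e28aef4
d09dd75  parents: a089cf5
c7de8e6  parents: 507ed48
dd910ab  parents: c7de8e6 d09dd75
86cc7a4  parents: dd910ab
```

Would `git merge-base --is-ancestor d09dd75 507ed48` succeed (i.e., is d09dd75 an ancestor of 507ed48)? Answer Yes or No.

Ancestors of 507ed48: {2eff3b9, 3d2bc05, 4c38c04, 507ed48, e613701, f8bc5ec, fa59173}.
d09dd75 is not in that set, so it is not an ancestor of 507ed48.

No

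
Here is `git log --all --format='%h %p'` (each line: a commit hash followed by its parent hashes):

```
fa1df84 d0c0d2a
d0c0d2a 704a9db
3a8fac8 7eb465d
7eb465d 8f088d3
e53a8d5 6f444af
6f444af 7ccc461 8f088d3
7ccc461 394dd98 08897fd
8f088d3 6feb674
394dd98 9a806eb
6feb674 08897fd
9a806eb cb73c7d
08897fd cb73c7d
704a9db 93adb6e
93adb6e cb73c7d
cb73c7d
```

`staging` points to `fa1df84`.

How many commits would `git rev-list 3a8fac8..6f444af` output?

Reachable from 6f444af: {08897fd, 394dd98, 6f444af, 6feb674, 7ccc461, 8f088d3, 9a806eb, cb73c7d}.
Reachable from 3a8fac8: {08897fd, 3a8fac8, 6feb674, 7eb465d, 8f088d3, cb73c7d}.
In 6f444af's history but not 3a8fac8's: {394dd98, 6f444af, 7ccc461, 9a806eb} — 4 commits.

4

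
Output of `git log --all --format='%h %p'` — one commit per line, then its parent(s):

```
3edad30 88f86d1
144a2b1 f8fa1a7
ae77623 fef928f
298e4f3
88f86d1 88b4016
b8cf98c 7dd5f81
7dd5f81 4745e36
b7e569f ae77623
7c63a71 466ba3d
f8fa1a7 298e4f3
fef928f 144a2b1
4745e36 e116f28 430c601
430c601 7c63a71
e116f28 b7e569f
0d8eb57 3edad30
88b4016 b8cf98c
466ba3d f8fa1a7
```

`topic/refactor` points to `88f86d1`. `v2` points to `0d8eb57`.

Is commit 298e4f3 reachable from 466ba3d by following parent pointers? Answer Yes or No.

Ancestors of 466ba3d (commits reachable by following parents): {298e4f3, 466ba3d, f8fa1a7}.
298e4f3 is in that set, so it is an ancestor of 466ba3d.

Yes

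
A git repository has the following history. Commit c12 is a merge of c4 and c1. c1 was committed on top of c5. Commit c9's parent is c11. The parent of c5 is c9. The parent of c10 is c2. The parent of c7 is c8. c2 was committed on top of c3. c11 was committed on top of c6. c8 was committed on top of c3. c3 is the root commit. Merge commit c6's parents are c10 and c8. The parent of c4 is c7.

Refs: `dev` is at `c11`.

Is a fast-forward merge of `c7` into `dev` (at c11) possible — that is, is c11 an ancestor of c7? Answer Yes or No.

A fast-forward from c11 to c7 is possible iff c11 is an ancestor of c7.
Ancestors of c7: {c3, c7, c8}.
c11 is not among them, so fast-forward is not possible.

No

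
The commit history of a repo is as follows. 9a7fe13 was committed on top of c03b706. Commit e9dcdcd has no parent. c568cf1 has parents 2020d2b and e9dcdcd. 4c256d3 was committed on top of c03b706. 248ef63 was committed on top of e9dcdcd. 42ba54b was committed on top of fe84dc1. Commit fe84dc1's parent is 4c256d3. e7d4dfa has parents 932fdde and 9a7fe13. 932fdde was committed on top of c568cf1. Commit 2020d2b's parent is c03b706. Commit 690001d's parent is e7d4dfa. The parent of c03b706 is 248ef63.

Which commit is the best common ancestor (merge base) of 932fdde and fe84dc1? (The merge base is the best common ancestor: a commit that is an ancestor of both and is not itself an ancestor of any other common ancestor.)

c03b706

Ancestors of 932fdde: {2020d2b, 248ef63, 932fdde, c03b706, c568cf1, e9dcdcd}.
Ancestors of fe84dc1: {248ef63, 4c256d3, c03b706, e9dcdcd, fe84dc1}.
Common ancestors: {248ef63, c03b706, e9dcdcd}.
Among these, c03b706 is not an ancestor of any other common ancestor — it is the merge base.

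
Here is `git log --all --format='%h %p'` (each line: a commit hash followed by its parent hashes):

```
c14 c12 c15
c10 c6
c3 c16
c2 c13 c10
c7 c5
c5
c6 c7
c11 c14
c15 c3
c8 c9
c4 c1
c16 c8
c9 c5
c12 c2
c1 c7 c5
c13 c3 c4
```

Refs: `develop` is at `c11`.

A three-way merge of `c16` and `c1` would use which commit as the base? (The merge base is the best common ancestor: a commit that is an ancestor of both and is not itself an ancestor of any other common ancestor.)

Ancestors of c16: {c16, c5, c8, c9}.
Ancestors of c1: {c1, c5, c7}.
Common ancestors: {c5}.
The only common ancestor is c5, so it is the merge base.

c5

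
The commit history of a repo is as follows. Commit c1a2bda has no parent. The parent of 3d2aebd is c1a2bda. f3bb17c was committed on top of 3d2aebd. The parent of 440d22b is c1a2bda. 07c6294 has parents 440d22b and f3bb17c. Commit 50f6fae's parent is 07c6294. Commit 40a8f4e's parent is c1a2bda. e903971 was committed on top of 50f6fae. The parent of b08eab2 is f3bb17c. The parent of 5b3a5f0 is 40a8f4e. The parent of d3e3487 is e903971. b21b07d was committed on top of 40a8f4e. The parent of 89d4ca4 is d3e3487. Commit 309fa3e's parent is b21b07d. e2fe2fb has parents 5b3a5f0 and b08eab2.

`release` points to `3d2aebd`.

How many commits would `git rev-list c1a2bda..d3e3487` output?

7

Reachable from d3e3487: {07c6294, 3d2aebd, 440d22b, 50f6fae, c1a2bda, d3e3487, e903971, f3bb17c}.
Reachable from c1a2bda: {c1a2bda}.
In d3e3487's history but not c1a2bda's: {07c6294, 3d2aebd, 440d22b, 50f6fae, d3e3487, e903971, f3bb17c} — 7 commits.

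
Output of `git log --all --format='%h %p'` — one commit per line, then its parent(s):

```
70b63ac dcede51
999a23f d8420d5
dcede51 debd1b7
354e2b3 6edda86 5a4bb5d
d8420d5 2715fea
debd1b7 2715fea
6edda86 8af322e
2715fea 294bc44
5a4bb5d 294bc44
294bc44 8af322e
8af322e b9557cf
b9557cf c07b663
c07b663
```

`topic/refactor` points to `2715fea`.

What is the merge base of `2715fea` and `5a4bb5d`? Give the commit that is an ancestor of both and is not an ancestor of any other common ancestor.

Ancestors of 2715fea: {2715fea, 294bc44, 8af322e, b9557cf, c07b663}.
Ancestors of 5a4bb5d: {294bc44, 5a4bb5d, 8af322e, b9557cf, c07b663}.
Common ancestors: {294bc44, 8af322e, b9557cf, c07b663}.
Among these, 294bc44 is not an ancestor of any other common ancestor — it is the merge base.

294bc44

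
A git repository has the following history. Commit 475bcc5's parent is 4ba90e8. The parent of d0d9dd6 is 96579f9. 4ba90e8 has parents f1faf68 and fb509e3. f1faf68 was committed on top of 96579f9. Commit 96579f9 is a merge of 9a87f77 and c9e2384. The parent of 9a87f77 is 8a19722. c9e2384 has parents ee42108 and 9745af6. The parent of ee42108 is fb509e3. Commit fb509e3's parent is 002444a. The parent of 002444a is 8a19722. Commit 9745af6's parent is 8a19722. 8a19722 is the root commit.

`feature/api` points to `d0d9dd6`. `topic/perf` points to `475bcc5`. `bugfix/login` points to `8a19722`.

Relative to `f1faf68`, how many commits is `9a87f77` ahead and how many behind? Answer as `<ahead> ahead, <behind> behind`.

Reachable from 9a87f77: {8a19722, 9a87f77}.
Reachable from f1faf68: {002444a, 8a19722, 96579f9, 9745af6, 9a87f77, c9e2384, ee42108, f1faf68, fb509e3}.
Only in 9a87f77's history (ahead): {} — 0.
Only in f1faf68's history (behind): {002444a, 96579f9, 9745af6, c9e2384, ee42108, f1faf68, fb509e3} — 7.

0 ahead, 7 behind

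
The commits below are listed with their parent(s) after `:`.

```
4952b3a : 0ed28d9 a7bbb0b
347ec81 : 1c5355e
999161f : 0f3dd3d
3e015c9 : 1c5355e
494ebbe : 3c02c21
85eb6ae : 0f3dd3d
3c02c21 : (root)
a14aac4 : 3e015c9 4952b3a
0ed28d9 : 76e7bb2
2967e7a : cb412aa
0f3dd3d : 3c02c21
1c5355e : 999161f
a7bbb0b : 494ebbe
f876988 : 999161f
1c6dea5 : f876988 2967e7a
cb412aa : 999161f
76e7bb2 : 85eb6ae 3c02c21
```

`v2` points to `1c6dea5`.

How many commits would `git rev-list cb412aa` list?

4

Walking parent pointers from cb412aa: reachable set = {0f3dd3d, 3c02c21, 999161f, cb412aa}.
That is 4 commits.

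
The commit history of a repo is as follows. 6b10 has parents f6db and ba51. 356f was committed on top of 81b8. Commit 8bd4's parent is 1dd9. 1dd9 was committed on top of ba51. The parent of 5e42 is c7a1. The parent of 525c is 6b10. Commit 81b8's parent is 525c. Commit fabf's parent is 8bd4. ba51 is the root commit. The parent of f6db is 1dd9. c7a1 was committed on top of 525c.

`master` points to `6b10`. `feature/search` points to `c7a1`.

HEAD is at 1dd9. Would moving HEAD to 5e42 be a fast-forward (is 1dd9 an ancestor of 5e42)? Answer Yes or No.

A fast-forward from 1dd9 to 5e42 is possible iff 1dd9 is an ancestor of 5e42.
Ancestors of 5e42: {1dd9, 525c, 5e42, 6b10, ba51, c7a1, f6db}.
1dd9 is among them, so fast-forward is possible.

Yes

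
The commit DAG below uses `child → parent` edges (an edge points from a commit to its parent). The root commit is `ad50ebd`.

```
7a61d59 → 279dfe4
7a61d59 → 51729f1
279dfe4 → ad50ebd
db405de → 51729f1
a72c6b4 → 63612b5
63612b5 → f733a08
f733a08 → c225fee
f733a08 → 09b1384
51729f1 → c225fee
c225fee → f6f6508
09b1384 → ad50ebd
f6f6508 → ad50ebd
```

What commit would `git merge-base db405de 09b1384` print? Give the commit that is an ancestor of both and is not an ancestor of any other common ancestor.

ad50ebd

Ancestors of db405de: {51729f1, ad50ebd, c225fee, db405de, f6f6508}.
Ancestors of 09b1384: {09b1384, ad50ebd}.
Common ancestors: {ad50ebd}.
The only common ancestor is ad50ebd, so it is the merge base.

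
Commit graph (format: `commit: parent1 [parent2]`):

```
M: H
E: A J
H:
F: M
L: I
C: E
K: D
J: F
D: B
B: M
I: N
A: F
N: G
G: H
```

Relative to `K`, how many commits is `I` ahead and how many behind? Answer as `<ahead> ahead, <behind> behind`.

3 ahead, 4 behind

Reachable from I: {G, H, I, N}.
Reachable from K: {B, D, H, K, M}.
Only in I's history (ahead): {G, I, N} — 3.
Only in K's history (behind): {B, D, K, M} — 4.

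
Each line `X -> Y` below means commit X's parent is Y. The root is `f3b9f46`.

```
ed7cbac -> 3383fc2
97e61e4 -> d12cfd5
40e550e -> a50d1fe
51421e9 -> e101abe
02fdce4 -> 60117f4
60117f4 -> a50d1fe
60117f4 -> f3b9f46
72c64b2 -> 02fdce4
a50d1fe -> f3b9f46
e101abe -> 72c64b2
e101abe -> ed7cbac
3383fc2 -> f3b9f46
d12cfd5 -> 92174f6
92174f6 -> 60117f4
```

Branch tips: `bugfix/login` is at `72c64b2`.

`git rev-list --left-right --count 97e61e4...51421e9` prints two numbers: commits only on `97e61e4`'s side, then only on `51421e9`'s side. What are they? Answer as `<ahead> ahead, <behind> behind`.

Reachable from 97e61e4: {60117f4, 92174f6, 97e61e4, a50d1fe, d12cfd5, f3b9f46}.
Reachable from 51421e9: {02fdce4, 3383fc2, 51421e9, 60117f4, 72c64b2, a50d1fe, e101abe, ed7cbac, f3b9f46}.
Only in 97e61e4's history (ahead): {92174f6, 97e61e4, d12cfd5} — 3.
Only in 51421e9's history (behind): {02fdce4, 3383fc2, 51421e9, 72c64b2, e101abe, ed7cbac} — 6.

3 ahead, 6 behind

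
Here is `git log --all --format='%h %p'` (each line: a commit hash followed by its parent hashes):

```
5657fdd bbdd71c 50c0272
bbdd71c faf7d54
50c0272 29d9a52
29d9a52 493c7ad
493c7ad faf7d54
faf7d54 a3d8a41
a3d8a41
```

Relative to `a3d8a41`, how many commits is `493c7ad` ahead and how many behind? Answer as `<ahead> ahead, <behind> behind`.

Reachable from 493c7ad: {493c7ad, a3d8a41, faf7d54}.
Reachable from a3d8a41: {a3d8a41}.
Only in 493c7ad's history (ahead): {493c7ad, faf7d54} — 2.
Only in a3d8a41's history (behind): {} — 0.

2 ahead, 0 behind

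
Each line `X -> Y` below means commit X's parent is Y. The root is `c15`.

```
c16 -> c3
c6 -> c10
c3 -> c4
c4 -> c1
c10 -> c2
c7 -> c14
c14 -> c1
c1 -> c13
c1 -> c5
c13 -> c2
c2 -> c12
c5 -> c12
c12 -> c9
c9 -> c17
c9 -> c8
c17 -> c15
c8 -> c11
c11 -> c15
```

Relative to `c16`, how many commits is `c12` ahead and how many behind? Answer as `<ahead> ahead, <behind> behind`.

0 ahead, 7 behind

Reachable from c12: {c11, c12, c15, c17, c8, c9}.
Reachable from c16: {c1, c11, c12, c13, c15, c16, c17, c2, c3, c4, c5, c8, c9}.
Only in c12's history (ahead): {} — 0.
Only in c16's history (behind): {c1, c13, c16, c2, c3, c4, c5} — 7.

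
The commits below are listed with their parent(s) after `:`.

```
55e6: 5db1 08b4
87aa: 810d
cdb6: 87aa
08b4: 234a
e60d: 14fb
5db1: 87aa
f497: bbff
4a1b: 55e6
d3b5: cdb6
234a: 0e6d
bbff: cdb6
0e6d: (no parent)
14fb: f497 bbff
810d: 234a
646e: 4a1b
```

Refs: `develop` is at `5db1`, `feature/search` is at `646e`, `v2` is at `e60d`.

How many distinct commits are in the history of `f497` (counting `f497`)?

Walking parent pointers from f497: reachable set = {0e6d, 234a, 810d, 87aa, bbff, cdb6, f497}.
That is 7 commits.

7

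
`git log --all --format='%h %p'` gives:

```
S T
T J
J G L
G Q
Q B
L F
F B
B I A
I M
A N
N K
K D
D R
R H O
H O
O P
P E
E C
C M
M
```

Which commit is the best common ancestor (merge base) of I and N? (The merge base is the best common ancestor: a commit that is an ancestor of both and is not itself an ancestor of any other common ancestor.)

Ancestors of I: {I, M}.
Ancestors of N: {C, D, E, H, K, M, N, O, P, R}.
Common ancestors: {M}.
The only common ancestor is M, so it is the merge base.

M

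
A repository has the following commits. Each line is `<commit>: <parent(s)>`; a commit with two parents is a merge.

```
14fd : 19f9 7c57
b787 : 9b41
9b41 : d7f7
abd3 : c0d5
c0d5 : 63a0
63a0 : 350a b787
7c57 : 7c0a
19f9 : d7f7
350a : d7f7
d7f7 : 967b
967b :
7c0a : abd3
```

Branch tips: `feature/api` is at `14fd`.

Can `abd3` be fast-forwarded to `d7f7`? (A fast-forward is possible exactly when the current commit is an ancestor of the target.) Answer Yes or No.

No

A fast-forward from abd3 to d7f7 is possible iff abd3 is an ancestor of d7f7.
Ancestors of d7f7: {967b, d7f7}.
abd3 is not among them, so fast-forward is not possible.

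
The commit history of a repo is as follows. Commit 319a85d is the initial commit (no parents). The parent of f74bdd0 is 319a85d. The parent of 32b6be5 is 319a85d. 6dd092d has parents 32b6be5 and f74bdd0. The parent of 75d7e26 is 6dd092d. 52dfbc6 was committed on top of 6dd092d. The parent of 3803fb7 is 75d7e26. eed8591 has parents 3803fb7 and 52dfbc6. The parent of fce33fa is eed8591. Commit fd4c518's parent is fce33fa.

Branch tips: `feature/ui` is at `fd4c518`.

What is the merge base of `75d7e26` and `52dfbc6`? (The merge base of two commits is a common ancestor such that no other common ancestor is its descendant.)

6dd092d

Ancestors of 75d7e26: {319a85d, 32b6be5, 6dd092d, 75d7e26, f74bdd0}.
Ancestors of 52dfbc6: {319a85d, 32b6be5, 52dfbc6, 6dd092d, f74bdd0}.
Common ancestors: {319a85d, 32b6be5, 6dd092d, f74bdd0}.
Among these, 6dd092d is not an ancestor of any other common ancestor — it is the merge base.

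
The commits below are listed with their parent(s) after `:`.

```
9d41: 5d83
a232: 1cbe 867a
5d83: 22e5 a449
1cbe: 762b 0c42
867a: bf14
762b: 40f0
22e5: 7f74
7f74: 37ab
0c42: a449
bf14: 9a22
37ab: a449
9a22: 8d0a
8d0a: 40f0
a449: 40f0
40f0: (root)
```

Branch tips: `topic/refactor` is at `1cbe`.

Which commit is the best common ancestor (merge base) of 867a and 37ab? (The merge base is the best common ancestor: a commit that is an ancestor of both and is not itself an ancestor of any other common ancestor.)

40f0

Ancestors of 867a: {40f0, 867a, 8d0a, 9a22, bf14}.
Ancestors of 37ab: {37ab, 40f0, a449}.
Common ancestors: {40f0}.
The only common ancestor is 40f0, so it is the merge base.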